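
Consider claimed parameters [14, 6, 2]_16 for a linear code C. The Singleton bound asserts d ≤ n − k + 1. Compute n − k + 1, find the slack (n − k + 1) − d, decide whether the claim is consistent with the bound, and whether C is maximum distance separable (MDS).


Singleton RHS = n − k + 1 = 9, slack = 7, bound satisfied, not MDS.

Singleton bound: d ≤ n − k + 1.
Here n = 14, k = 6, so n − k + 1 = 9.
Given d = 2, check d ≤ 9: YES.
Slack = (n − k + 1) − d = 7.
The code is NOT MDS (slack = 7 > 0).
Description: the claimed parameters are [14, 6, 2]_16; such a code would be non-MDS.


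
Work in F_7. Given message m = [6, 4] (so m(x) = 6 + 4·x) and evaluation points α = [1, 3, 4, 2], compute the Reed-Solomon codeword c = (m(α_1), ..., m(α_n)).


c = [3, 4, 1, 0]

Message polynomial: m(x) = 6 + 4·x (mod 7).
For each evaluation point α_i, compute m(α_i) mod 7:
  α_1 = 1: Horner steps 4 → 3, so m(1) = 3.
  α_2 = 3: Horner steps 4 → 4, so m(3) = 4.
  α_3 = 4: Horner steps 4 → 1, so m(4) = 1.
  α_4 = 2: Horner steps 4 → 0, so m(2) = 0.
Codeword c = [3, 4, 1, 0] ∈ F_7^4.


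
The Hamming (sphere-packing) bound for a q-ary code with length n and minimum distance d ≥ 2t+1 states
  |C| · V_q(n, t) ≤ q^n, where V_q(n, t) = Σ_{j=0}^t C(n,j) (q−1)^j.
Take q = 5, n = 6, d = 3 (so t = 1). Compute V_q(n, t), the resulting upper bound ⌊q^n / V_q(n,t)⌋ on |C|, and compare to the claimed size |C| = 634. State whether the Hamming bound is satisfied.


V_q(n, t) = 25, q^n = 15625, Hamming bound = 625, |C| = 634 > bound (violated).

Step 1: Compute V_q(n, t) = Σ_{j=0}^1 C(n, j) (q−1)^j.
  j = 0: C(6,0)·(4)^0 = 1·1 = 1.
  j = 1: C(6,1)·(4)^1 = 6·4 = 24.
  V_q(n, t) = 1 + 24 = 25.
Step 2: q^n = 5^6 = 15625.
Step 3: Hamming bound ⌊q^n / V_q(n,t)⌋ = ⌊15625/25⌋ = 625.
Step 4: Compare |C| = 634 to 625: violated.
The claimed |C| lies above the Hamming bound, so no 5-ary code of length 6 with d ≥ 3 can have 634 codewords.


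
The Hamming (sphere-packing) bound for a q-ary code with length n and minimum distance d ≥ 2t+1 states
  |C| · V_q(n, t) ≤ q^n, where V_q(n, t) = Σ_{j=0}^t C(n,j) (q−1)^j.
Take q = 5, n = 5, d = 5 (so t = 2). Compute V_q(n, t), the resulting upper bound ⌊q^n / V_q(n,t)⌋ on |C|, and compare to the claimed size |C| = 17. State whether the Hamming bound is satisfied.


V_q(n, t) = 181, q^n = 3125, Hamming bound = 17, |C| = 17 ≤ bound (satisfied).

Step 1: Compute V_q(n, t) = Σ_{j=0}^2 C(n, j) (q−1)^j.
  j = 0: C(5,0)·(4)^0 = 1·1 = 1.
  j = 1: C(5,1)·(4)^1 = 5·4 = 20.
  j = 2: C(5,2)·(4)^2 = 10·16 = 160.
  V_q(n, t) = 1 + 20 + 160 = 181.
Step 2: q^n = 5^5 = 3125.
Step 3: Hamming bound ⌊q^n / V_q(n,t)⌋ = ⌊3125/181⌋ = 17.
Step 4: Compare |C| = 17 to 17: satisfied.
The claimed |C| lies at the Hamming bound (tight).


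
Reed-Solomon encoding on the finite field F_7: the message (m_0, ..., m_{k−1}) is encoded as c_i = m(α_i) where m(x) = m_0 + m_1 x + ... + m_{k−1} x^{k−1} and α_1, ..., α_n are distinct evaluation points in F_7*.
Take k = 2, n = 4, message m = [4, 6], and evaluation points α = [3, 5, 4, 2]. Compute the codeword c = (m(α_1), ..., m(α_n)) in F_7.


c = [1, 6, 0, 2]

Message polynomial: m(x) = 4 + 6·x (mod 7).
For each evaluation point α_i, compute m(α_i) mod 7:
  α_1 = 3: Horner steps 6 → 1, so m(3) = 1.
  α_2 = 5: Horner steps 6 → 6, so m(5) = 6.
  α_3 = 4: Horner steps 6 → 0, so m(4) = 0.
  α_4 = 2: Horner steps 6 → 2, so m(2) = 2.
Codeword c = [1, 6, 0, 2] ∈ F_7^4.


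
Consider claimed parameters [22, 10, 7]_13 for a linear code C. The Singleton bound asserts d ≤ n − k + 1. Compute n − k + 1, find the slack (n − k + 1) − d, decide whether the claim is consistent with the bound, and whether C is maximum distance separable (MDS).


Singleton RHS = n − k + 1 = 13, slack = 6, bound satisfied, not MDS.

Singleton bound: d ≤ n − k + 1.
Here n = 22, k = 10, so n − k + 1 = 13.
Given d = 7, check d ≤ 13: YES.
Slack = (n − k + 1) − d = 6.
The code is NOT MDS (slack = 6 > 0).
Description: the claimed parameters are [22, 10, 7]_13; such a code would be non-MDS.


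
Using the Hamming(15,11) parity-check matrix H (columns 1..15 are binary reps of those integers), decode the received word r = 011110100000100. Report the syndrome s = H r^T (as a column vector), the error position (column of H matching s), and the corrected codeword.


s = (1, 0, 1, 0)^T, error position = 10, corrected codeword c = 011110100100100

Compute s = H r^T mod 2 one row at a time:
  s_1 = 0 + 0 + 0 + 0 + 0 + 1 + 0 + 0 = 1 ≡ 1 (mod 2).
  s_2 = 1 + 1 + 0 + 1 + 0 + 1 + 0 + 0 = 4 ≡ 0 (mod 2).
  s_3 = 1 + 1 + 0 + 1 + 0 + 0 + 0 + 0 = 3 ≡ 1 (mod 2).
  s_4 = 0 + 1 + 1 + 1 + 0 + 0 + 1 + 0 = 4 ≡ 0 (mod 2).
s = (1, 0, 1, 0)^T — this equals column 10 of H (binary 1010), so error is at position 10.
Correct: flip bit 10 of r = 011110100000100 to get c = 011110100100100.


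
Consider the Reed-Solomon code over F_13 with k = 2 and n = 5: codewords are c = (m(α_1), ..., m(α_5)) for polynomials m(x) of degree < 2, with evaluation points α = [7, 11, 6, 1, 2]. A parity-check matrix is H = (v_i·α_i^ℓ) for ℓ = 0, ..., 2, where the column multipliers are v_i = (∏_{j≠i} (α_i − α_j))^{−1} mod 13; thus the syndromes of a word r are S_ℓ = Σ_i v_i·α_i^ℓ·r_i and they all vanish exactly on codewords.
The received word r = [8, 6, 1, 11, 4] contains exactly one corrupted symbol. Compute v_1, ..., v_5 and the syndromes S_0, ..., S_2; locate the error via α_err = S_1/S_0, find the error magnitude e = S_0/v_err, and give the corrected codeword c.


S = (10, 8, 9), error at position 3, error magnitude e = 12, c = [8, 6, 2, 11, 4].

Step 1: column multipliers v_i = (∏_{j≠i}(α_i − α_j))^{−1} mod 13.
  i = 1 (α = 7): (7−11)(7−6)(7−1)(7−2) = (−4)·1·6·5 = −120 ≡ 10, so v_1 = 10^{−1} = 4 (mod 13).
  i = 2 (α = 11): (11−7)(11−6)(11−1)(11−2) = 4·5·10·9 = 1800 ≡ 6, so v_2 = 6^{−1} = 11 (mod 13).
  i = 3 (α = 6): (6−7)(6−11)(6−1)(6−2) = (−1)·(−5)·5·4 = 100 ≡ 9, so v_3 = 9^{−1} = 3 (mod 13).
  i = 4 (α = 1): (1−7)(1−11)(1−6)(1−2) = (−6)·(−10)·(−5)·(−1) = 300 ≡ 1, so v_4 = 1^{−1} = 1 (mod 13).
  i = 5 (α = 2): (2−7)(2−11)(2−6)(2−1) = (−5)·(−9)·(−4)·1 = −180 ≡ 2, so v_5 = 2^{−1} = 7 (mod 13).
  v = [4, 11, 3, 1, 7].
Step 2: syndromes of r = [8, 6, 1, 11, 4] (all sums mod 13).
  S_0 = Σ v_i r_i = 4·8 + 11·6 + 3·1 + 1·11 + 7·4 = 140 ≡ 10.
  S_1 = Σ v_i α_i r_i = 4·7·8 + 11·11·6 + 3·6·1 + 1·1·11 + 7·2·4 = 1035 ≡ 8.
  α_i^2 mod 13 = [10, 4, 10, 1, 4].
  S_2 = Σ v_i α_i^2 r_i = 4·10·8 + 11·4·6 + 3·10·1 + 1·1·11 + 7·4·4 = 737 ≡ 9.
  S = (10, 8, 9) ≠ 0, so r is not a codeword (an error is present).
Step 3: locate the error. For a single error e at position i, S_ℓ = v_i·e·α_i^ℓ, so α_err = S_1/S_0.
  S_0^{−1} = 10^{−1} = 4 (mod 13), so α_err = 8·4 = 32 ≡ 6 = α_3. Error position i = 3.
  Consistency check: S_2/S_1 = 9·5 = 45 ≡ 6 = α_err ✓ (single-error assumption holds).
Step 4: error magnitude e = S_0/v_3 = S_0·∏_{j≠3}(α_3 − α_j) = 10·9 = 90 ≡ 12 (mod 13).
Step 5: correct position 3: c_3 = r_3 − e = 1 − 12 ≡ 2 (mod 13). Hence c = [8, 6, 2, 11, 4].
  Check: interpolating c through the α_i gives m(x) = 5 + 6·x (degree < 2) with m(α_i) = c_i for every i, so c is indeed a codeword.


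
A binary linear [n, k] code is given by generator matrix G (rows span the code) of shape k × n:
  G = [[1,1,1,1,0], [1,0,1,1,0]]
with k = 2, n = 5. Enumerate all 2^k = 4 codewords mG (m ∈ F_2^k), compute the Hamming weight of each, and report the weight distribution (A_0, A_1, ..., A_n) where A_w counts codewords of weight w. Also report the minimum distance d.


Weight distribution: A_0 = 1, A_1 = 1, A_3 = 1, A_4 = 1. Minimum distance d = 1.

Enumerate all 2^2 = 4 messages m ∈ F_2^2.
For each, compute codeword c = mG in F_2^5, then tally its weight.
  m = 00 → c = 00000, weight = 0.
  m = 10 → c = 11110, weight = 4.
  m = 01 → c = 10110, weight = 3.
  m = 11 → c = 01000, weight = 1.
Tally weights:
  weight 0: 1 codewords.
  weight 1: 1 codewords.
  weight 3: 1 codewords.
  weight 4: 1 codewords.
Minimum distance d = smallest w > 0 with A_w > 0 = 1.
Sanity: Σ A_w = 4 = 2^2 = 4 ✓.


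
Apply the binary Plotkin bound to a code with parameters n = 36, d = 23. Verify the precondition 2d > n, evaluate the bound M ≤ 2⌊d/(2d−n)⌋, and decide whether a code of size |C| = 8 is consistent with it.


Plotkin bound M ≤ 4; given |C| = 8 > bound (violated).

Check applicability: 2d = 46, n = 36.
2d − n = 10 > 0, so Plotkin applies.
Compute d/(2d−n) = 23/10 ≈ 2.3000.
⌊d/(2d−n)⌋ = 2.
Plotkin bound: M ≤ 2·2 = 4.
Given |C| = 8, check: VIOLATED.
This |C| is above the Plotkin bound, so no binary code with n = 36, d = 23 and 8 codewords exists.


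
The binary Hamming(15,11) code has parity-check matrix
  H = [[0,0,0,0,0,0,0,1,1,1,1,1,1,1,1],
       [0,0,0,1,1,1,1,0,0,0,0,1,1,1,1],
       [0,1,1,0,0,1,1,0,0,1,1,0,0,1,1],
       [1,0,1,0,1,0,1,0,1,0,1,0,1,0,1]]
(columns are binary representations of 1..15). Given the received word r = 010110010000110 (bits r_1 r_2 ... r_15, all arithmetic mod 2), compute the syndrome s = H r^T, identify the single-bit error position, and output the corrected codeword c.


s = (1, 0, 0, 0)^T, error position = 8, corrected codeword c = 010110000000110

Compute s = H r^T mod 2 one row at a time:
  s_1 = 1 + 0 + 0 + 0 + 0 + 1 + 1 + 0 = 3 ≡ 1 (mod 2).
  s_2 = 1 + 1 + 0 + 0 + 0 + 1 + 1 + 0 = 4 ≡ 0 (mod 2).
  s_3 = 1 + 0 + 0 + 0 + 0 + 0 + 1 + 0 = 2 ≡ 0 (mod 2).
  s_4 = 0 + 0 + 1 + 0 + 0 + 0 + 1 + 0 = 2 ≡ 0 (mod 2).
s = (1, 0, 0, 0)^T — this equals column 8 of H (binary 1000), so error is at position 8.
Correct: flip bit 8 of r = 010110010000110 to get c = 010110000000110.


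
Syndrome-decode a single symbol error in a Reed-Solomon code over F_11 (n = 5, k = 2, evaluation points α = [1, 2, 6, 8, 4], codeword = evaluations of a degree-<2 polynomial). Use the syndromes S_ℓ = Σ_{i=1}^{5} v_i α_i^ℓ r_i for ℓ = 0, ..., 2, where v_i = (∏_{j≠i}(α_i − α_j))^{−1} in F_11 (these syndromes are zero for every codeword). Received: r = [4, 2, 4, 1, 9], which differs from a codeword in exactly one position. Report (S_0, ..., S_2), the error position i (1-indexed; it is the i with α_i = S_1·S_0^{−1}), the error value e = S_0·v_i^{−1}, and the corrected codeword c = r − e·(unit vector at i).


S = (4, 2, 1), error at position 3, error magnitude e = 10, c = [4, 2, 5, 1, 9].

Step 1: column multipliers v_i = (∏_{j≠i}(α_i − α_j))^{−1} mod 11.
  i = 1 (α = 1): (1−2)(1−6)(1−8)(1−4) = (−1)·(−5)·(−7)·(−3) = 105 ≡ 6, so v_1 = 6^{−1} = 2 (mod 11).
  i = 2 (α = 2): (2−1)(2−6)(2−8)(2−4) = 1·(−4)·(−6)·(−2) = −48 ≡ 7, so v_2 = 7^{−1} = 8 (mod 11).
  i = 3 (α = 6): (6−1)(6−2)(6−8)(6−4) = 5·4·(−2)·2 = −80 ≡ 8, so v_3 = 8^{−1} = 7 (mod 11).
  i = 4 (α = 8): (8−1)(8−2)(8−6)(8−4) = 7·6·2·4 = 336 ≡ 6, so v_4 = 6^{−1} = 2 (mod 11).
  i = 5 (α = 4): (4−1)(4−2)(4−6)(4−8) = 3·2·(−2)·(−4) = 48 ≡ 4, so v_5 = 4^{−1} = 3 (mod 11).
  v = [2, 8, 7, 2, 3].
Step 2: syndromes of r = [4, 2, 4, 1, 9] (all sums mod 11).
  S_0 = Σ v_i r_i = 2·4 + 8·2 + 7·4 + 2·1 + 3·9 = 81 ≡ 4.
  S_1 = Σ v_i α_i r_i = 2·1·4 + 8·2·2 + 7·6·4 + 2·8·1 + 3·4·9 = 332 ≡ 2.
  α_i^2 mod 11 = [1, 4, 3, 9, 5].
  S_2 = Σ v_i α_i^2 r_i = 2·1·4 + 8·4·2 + 7·3·4 + 2·9·1 + 3·5·9 = 309 ≡ 1.
  S = (4, 2, 1) ≠ 0, so r is not a codeword (an error is present).
Step 3: locate the error. For a single error e at position i, S_ℓ = v_i·e·α_i^ℓ, so α_err = S_1/S_0.
  S_0^{−1} = 4^{−1} = 3 (mod 11), so α_err = 2·3 = 6 ≡ 6 = α_3. Error position i = 3.
  Consistency check: S_2/S_1 = 1·6 = 6 ≡ 6 = α_err ✓ (single-error assumption holds).
Step 4: error magnitude e = S_0/v_3 = S_0·∏_{j≠3}(α_3 − α_j) = 4·8 = 32 ≡ 10 (mod 11).
Step 5: correct position 3: c_3 = r_3 − e = 4 − 10 ≡ 5 (mod 11). Hence c = [4, 2, 5, 1, 9].
  Check: interpolating c through the α_i gives m(x) = 6 + 9·x (degree < 2) with m(α_i) = c_i for every i, so c is indeed a codeword.


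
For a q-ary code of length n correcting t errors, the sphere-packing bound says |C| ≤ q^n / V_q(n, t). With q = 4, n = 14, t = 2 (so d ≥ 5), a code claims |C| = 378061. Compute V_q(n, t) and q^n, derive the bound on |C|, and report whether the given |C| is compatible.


V_q(n, t) = 862, q^n = 268435456, Hamming bound = 311410, |C| = 378061 > bound (violated).

Step 1: Compute V_q(n, t) = Σ_{j=0}^2 C(n, j) (q−1)^j.
  j = 0: C(14,0)·(3)^0 = 1·1 = 1.
  j = 1: C(14,1)·(3)^1 = 14·3 = 42.
  j = 2: C(14,2)·(3)^2 = 91·9 = 819.
  V_q(n, t) = 1 + 42 + 819 = 862.
Step 2: q^n = 4^14 = 268435456.
Step 3: Hamming bound ⌊q^n / V_q(n,t)⌋ = ⌊268435456/862⌋ = 311410.
Step 4: Compare |C| = 378061 to 311410: violated.
The claimed |C| lies above the Hamming bound, so no 4-ary code of length 14 with d ≥ 5 can have 378061 codewords.


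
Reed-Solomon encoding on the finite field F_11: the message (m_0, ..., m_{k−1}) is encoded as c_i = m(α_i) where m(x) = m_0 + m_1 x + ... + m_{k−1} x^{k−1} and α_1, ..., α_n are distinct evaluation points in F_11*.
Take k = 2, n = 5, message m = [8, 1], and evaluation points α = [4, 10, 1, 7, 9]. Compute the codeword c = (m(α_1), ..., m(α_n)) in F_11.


c = [1, 7, 9, 4, 6]

Message polynomial: m(x) = 8 + 1·x (mod 11).
For each evaluation point α_i, compute m(α_i) mod 11:
  α_1 = 4: Horner steps 1 → 1, so m(4) = 1.
  α_2 = 10: Horner steps 1 → 7, so m(10) = 7.
  α_3 = 1: Horner steps 1 → 9, so m(1) = 9.
  α_4 = 7: Horner steps 1 → 4, so m(7) = 4.
  α_5 = 9: Horner steps 1 → 6, so m(9) = 6.
Codeword c = [1, 7, 9, 4, 6] ∈ F_11^5.


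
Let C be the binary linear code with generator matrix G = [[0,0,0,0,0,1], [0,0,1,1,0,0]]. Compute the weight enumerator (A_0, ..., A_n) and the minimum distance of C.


Weight distribution: A_0 = 1, A_1 = 1, A_2 = 1, A_3 = 1. Minimum distance d = 1.

Enumerate all 2^2 = 4 messages m ∈ F_2^2.
For each, compute codeword c = mG in F_2^6, then tally its weight.
  m = 00 → c = 000000, weight = 0.
  m = 10 → c = 000001, weight = 1.
  m = 01 → c = 001100, weight = 2.
  m = 11 → c = 001101, weight = 3.
Tally weights:
  weight 0: 1 codewords.
  weight 1: 1 codewords.
  weight 2: 1 codewords.
  weight 3: 1 codewords.
Minimum distance d = smallest w > 0 with A_w > 0 = 1.
Sanity: Σ A_w = 4 = 2^2 = 4 ✓.


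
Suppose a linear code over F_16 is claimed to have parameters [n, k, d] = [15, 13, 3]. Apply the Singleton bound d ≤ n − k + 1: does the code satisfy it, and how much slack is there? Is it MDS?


Singleton RHS = n − k + 1 = 3, slack = 0, bound satisfied, MDS.

Singleton bound: d ≤ n − k + 1.
Here n = 15, k = 13, so n − k + 1 = 3.
Given d = 3, check d ≤ 3: YES.
Slack = (n − k + 1) − d = 0.
The code is MDS (slack = 0).
Description: the claimed parameters are [15, 13, 3]_16; such a code would be MDS (meets Singleton bound).


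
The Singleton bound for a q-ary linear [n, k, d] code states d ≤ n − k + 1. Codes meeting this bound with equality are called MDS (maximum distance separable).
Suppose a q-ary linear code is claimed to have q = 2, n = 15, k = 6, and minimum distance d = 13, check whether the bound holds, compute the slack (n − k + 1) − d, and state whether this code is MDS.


Singleton RHS = n − k + 1 = 10, slack = -3, bound violated (no such code; not MDS).

Singleton bound: d ≤ n − k + 1.
Here n = 15, k = 6, so n − k + 1 = 10.
Given d = 13, check d ≤ 10: NO.
Slack = (n − k + 1) − d = -3.
The slack is negative: d = 13 exceeds n − k + 1 = 10 by 3, so the Singleton bound is violated and no linear [15, 6, 13]_2 code can exist. In particular it is not MDS (MDS requires d = n − k + 1 exactly).
Description: the claimed parameters are [15, 6, 13]_2; such a code would be impossible (violates the Singleton bound).


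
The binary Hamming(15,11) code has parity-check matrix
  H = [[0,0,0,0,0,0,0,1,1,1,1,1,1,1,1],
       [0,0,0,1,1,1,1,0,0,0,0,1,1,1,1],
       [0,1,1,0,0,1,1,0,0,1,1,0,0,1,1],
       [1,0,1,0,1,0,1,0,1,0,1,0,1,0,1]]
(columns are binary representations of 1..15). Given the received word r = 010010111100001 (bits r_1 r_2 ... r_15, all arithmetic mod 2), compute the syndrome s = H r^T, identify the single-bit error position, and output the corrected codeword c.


s = (0, 1, 0, 0)^T, error position = 4, corrected codeword c = 010110111100001

Compute s = H r^T mod 2 one row at a time:
  s_1 = 1 + 1 + 1 + 0 + 0 + 0 + 0 + 1 = 4 ≡ 0 (mod 2).
  s_2 = 0 + 1 + 0 + 1 + 0 + 0 + 0 + 1 = 3 ≡ 1 (mod 2).
  s_3 = 1 + 0 + 0 + 1 + 1 + 0 + 0 + 1 = 4 ≡ 0 (mod 2).
  s_4 = 0 + 0 + 1 + 1 + 1 + 0 + 0 + 1 = 4 ≡ 0 (mod 2).
s = (0, 1, 0, 0)^T — this equals column 4 of H (binary 0100), so error is at position 4.
Correct: flip bit 4 of r = 010010111100001 to get c = 010110111100001.


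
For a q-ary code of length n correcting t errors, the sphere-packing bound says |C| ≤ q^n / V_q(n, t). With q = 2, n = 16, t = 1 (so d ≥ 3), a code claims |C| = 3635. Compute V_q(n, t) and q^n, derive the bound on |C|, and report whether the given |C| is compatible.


V_q(n, t) = 17, q^n = 65536, Hamming bound = 3855, |C| = 3635 ≤ bound (satisfied).

Step 1: Compute V_q(n, t) = Σ_{j=0}^1 C(n, j) (q−1)^j.
  j = 0: C(16,0)·(1)^0 = 1·1 = 1.
  j = 1: C(16,1)·(1)^1 = 16·1 = 16.
  V_q(n, t) = 1 + 16 = 17.
Step 2: q^n = 2^16 = 65536.
Step 3: Hamming bound ⌊q^n / V_q(n,t)⌋ = ⌊65536/17⌋ = 3855.
Step 4: Compare |C| = 3635 to 3855: satisfied.
The claimed |C| lies below the Hamming bound.


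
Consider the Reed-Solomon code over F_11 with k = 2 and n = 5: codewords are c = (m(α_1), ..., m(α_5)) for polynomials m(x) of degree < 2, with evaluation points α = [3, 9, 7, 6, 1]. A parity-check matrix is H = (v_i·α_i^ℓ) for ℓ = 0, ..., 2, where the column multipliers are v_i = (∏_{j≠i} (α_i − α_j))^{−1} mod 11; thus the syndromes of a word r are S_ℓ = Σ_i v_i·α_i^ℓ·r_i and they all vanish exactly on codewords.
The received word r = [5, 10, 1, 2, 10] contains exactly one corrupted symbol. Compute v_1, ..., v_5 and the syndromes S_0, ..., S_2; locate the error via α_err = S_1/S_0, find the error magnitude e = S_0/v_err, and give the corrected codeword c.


S = (2, 2, 2), error at position 5, error magnitude e = 3, c = [5, 10, 1, 2, 7].

Step 1: column multipliers v_i = (∏_{j≠i}(α_i − α_j))^{−1} mod 11.
  i = 1 (α = 3): (3−9)(3−7)(3−6)(3−1) = (−6)·(−4)·(−3)·2 = −144 ≡ 10, so v_1 = 10^{−1} = 10 (mod 11).
  i = 2 (α = 9): (9−3)(9−7)(9−6)(9−1) = 6·2·3·8 = 288 ≡ 2, so v_2 = 2^{−1} = 6 (mod 11).
  i = 3 (α = 7): (7−3)(7−9)(7−6)(7−1) = 4·(−2)·1·6 = −48 ≡ 7, so v_3 = 7^{−1} = 8 (mod 11).
  i = 4 (α = 6): (6−3)(6−9)(6−7)(6−1) = 3·(−3)·(−1)·5 = 45 ≡ 1, so v_4 = 1^{−1} = 1 (mod 11).
  i = 5 (α = 1): (1−3)(1−9)(1−7)(1−6) = (−2)·(−8)·(−6)·(−5) = 480 ≡ 7, so v_5 = 7^{−1} = 8 (mod 11).
  v = [10, 6, 8, 1, 8].
Step 2: syndromes of r = [5, 10, 1, 2, 10] (all sums mod 11).
  S_0 = Σ v_i r_i = 10·5 + 6·10 + 8·1 + 1·2 + 8·10 = 200 ≡ 2.
  S_1 = Σ v_i α_i r_i = 10·3·5 + 6·9·10 + 8·7·1 + 1·6·2 + 8·1·10 = 838 ≡ 2.
  α_i^2 mod 11 = [9, 4, 5, 3, 1].
  S_2 = Σ v_i α_i^2 r_i = 10·9·5 + 6·4·10 + 8·5·1 + 1·3·2 + 8·1·10 = 816 ≡ 2.
  S = (2, 2, 2) ≠ 0, so r is not a codeword (an error is present).
Step 3: locate the error. For a single error e at position i, S_ℓ = v_i·e·α_i^ℓ, so α_err = S_1/S_0.
  S_0^{−1} = 2^{−1} = 6 (mod 11), so α_err = 2·6 = 12 ≡ 1 = α_5. Error position i = 5.
  Consistency check: S_2/S_1 = 2·6 = 12 ≡ 1 = α_err ✓ (single-error assumption holds).
Step 4: error magnitude e = S_0/v_5 = S_0·∏_{j≠5}(α_5 − α_j) = 2·7 = 14 ≡ 3 (mod 11).
Step 5: correct position 5: c_5 = r_5 − e = 10 − 3 ≡ 7 (mod 11). Hence c = [5, 10, 1, 2, 7].
  Check: interpolating c through the α_i gives m(x) = 8 + 10·x (degree < 2) with m(α_i) = c_i for every i, so c is indeed a codeword.


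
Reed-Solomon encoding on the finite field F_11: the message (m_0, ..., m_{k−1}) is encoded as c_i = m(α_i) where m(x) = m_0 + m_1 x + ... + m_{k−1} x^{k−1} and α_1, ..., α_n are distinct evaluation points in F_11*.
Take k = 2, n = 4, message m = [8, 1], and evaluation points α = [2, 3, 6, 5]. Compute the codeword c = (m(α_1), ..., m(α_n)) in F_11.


c = [10, 0, 3, 2]

Message polynomial: m(x) = 8 + 1·x (mod 11).
For each evaluation point α_i, compute m(α_i) mod 11:
  α_1 = 2: Horner steps 1 → 10, so m(2) = 10.
  α_2 = 3: Horner steps 1 → 0, so m(3) = 0.
  α_3 = 6: Horner steps 1 → 3, so m(6) = 3.
  α_4 = 5: Horner steps 1 → 2, so m(5) = 2.
Codeword c = [10, 0, 3, 2] ∈ F_11^4.


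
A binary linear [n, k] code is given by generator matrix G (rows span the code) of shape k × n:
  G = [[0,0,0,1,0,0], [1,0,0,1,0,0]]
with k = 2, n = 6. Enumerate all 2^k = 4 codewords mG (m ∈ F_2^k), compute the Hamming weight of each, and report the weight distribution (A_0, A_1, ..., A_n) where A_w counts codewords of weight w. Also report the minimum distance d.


Weight distribution: A_0 = 1, A_1 = 2, A_2 = 1. Minimum distance d = 1.

Enumerate all 2^2 = 4 messages m ∈ F_2^2.
For each, compute codeword c = mG in F_2^6, then tally its weight.
  m = 00 → c = 000000, weight = 0.
  m = 10 → c = 000100, weight = 1.
  m = 01 → c = 100100, weight = 2.
  m = 11 → c = 100000, weight = 1.
Tally weights:
  weight 0: 1 codewords.
  weight 1: 2 codewords.
  weight 2: 1 codewords.
Minimum distance d = smallest w > 0 with A_w > 0 = 1.
Sanity: Σ A_w = 4 = 2^2 = 4 ✓.


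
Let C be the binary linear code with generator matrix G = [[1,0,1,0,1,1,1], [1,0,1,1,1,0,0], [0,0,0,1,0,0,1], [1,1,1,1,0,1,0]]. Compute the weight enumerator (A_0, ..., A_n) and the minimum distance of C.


Weight distribution: A_0 = 1, A_1 = 1, A_2 = 2, A_3 = 2, A_4 = 5, A_5 = 5. Minimum distance d = 1.

Enumerate all 2^4 = 16 messages m ∈ F_2^4.
For each, compute codeword c = mG in F_2^7, then tally its weight.
  m = 0000 → c = 0000000, weight = 0.
  m = 1000 → c = 1010111, weight = 5.
  m = 0100 → c = 1011100, weight = 4.
  m = 1100 → c = 0001011, weight = 3.
  m = 0010 → c = 0001001, weight = 2.
  m = 1010 → c = 1011110, weight = 5.
  m = 0110 → c = 1010101, weight = 4.
  m = 1110 → c = 0000010, weight = 1.
  m = 0001 → c = 1111010, weight = 5.
  m = 1001 → c = 0101101, weight = 4.
  m = 0101 → c = 0100110, weight = 3.
  m = 1101 → c = 1110001, weight = 4.
  m = 0011 → c = 1110011, weight = 5.
  m = 1011 → c = 0100100, weight = 2.
  m = 0111 → c = 0101111, weight = 5.
  m = 1111 → c = 1111000, weight = 4.
Tally weights:
  weight 0: 1 codewords.
  weight 1: 1 codewords.
  weight 2: 2 codewords.
  weight 3: 2 codewords.
  weight 4: 5 codewords.
  weight 5: 5 codewords.
Minimum distance d = smallest w > 0 with A_w > 0 = 1.
Sanity: Σ A_w = 16 = 2^4 = 16 ✓.


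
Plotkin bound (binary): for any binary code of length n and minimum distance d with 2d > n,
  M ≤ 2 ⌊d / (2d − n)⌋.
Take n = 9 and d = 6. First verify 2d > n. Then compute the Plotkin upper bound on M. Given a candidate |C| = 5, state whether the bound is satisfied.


Plotkin bound M ≤ 4; given |C| = 5 > bound (violated).

Check applicability: 2d = 12, n = 9.
2d − n = 3 > 0, so Plotkin applies.
Compute d/(2d−n) = 6/3 ≈ 2.0000.
⌊d/(2d−n)⌋ = 2.
Plotkin bound: M ≤ 2·2 = 4.
Given |C| = 5, check: VIOLATED.
This |C| is above the Plotkin bound, so no binary code with n = 9, d = 6 and 5 codewords exists.


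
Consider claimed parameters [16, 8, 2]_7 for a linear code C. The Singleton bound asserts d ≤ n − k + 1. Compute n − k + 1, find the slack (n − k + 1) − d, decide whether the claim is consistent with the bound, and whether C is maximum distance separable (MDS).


Singleton RHS = n − k + 1 = 9, slack = 7, bound satisfied, not MDS.

Singleton bound: d ≤ n − k + 1.
Here n = 16, k = 8, so n − k + 1 = 9.
Given d = 2, check d ≤ 9: YES.
Slack = (n − k + 1) − d = 7.
The code is NOT MDS (slack = 7 > 0).
Description: the claimed parameters are [16, 8, 2]_7; such a code would be non-MDS.


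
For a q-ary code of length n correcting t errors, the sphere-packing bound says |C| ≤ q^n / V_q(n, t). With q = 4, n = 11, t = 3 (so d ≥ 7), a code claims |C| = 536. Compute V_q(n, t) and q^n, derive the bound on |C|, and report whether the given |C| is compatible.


V_q(n, t) = 4984, q^n = 4194304, Hamming bound = 841, |C| = 536 ≤ bound (satisfied).

Step 1: Compute V_q(n, t) = Σ_{j=0}^3 C(n, j) (q−1)^j.
  j = 0: C(11,0)·(3)^0 = 1·1 = 1.
  j = 1: C(11,1)·(3)^1 = 11·3 = 33.
  j = 2: C(11,2)·(3)^2 = 55·9 = 495.
  j = 3: C(11,3)·(3)^3 = 165·27 = 4455.
  V_q(n, t) = 1 + 33 + 495 + 4455 = 4984.
Step 2: q^n = 4^11 = 4194304.
Step 3: Hamming bound ⌊q^n / V_q(n,t)⌋ = ⌊4194304/4984⌋ = 841.
Step 4: Compare |C| = 536 to 841: satisfied.
The claimed |C| lies below the Hamming bound.


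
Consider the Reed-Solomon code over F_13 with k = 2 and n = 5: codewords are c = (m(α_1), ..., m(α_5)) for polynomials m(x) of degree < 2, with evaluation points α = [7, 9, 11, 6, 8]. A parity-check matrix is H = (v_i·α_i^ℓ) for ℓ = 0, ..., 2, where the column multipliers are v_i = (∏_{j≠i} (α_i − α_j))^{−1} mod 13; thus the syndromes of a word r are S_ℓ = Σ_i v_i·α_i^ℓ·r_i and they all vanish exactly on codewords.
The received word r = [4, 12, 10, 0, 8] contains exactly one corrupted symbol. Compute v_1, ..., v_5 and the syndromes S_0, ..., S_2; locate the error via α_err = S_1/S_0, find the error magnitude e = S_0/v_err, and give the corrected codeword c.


S = (1, 11, 4), error at position 3, error magnitude e = 3, c = [4, 12, 7, 0, 8].

Step 1: column multipliers v_i = (∏_{j≠i}(α_i − α_j))^{−1} mod 13.
  i = 1 (α = 7): (7−9)(7−11)(7−6)(7−8) = (−2)·(−4)·1·(−1) = −8 ≡ 5, so v_1 = 5^{−1} = 8 (mod 13).
  i = 2 (α = 9): (9−7)(9−11)(9−6)(9−8) = 2·(−2)·3·1 = −12 ≡ 1, so v_2 = 1^{−1} = 1 (mod 13).
  i = 3 (α = 11): (11−7)(11−9)(11−6)(11−8) = 4·2·5·3 = 120 ≡ 3, so v_3 = 3^{−1} = 9 (mod 13).
  i = 4 (α = 6): (6−7)(6−9)(6−11)(6−8) = (−1)·(−3)·(−5)·(−2) = 30 ≡ 4, so v_4 = 4^{−1} = 10 (mod 13).
  i = 5 (α = 8): (8−7)(8−9)(8−11)(8−6) = 1·(−1)·(−3)·2 = 6 ≡ 6, so v_5 = 6^{−1} = 11 (mod 13).
  v = [8, 1, 9, 10, 11].
Step 2: syndromes of r = [4, 12, 10, 0, 8] (all sums mod 13).
  S_0 = Σ v_i r_i = 8·4 + 1·12 + 9·10 + 10·0 + 11·8 = 222 ≡ 1.
  S_1 = Σ v_i α_i r_i = 8·7·4 + 1·9·12 + 9·11·10 + 10·6·0 + 11·8·8 = 2026 ≡ 11.
  α_i^2 mod 13 = [10, 3, 4, 10, 12].
  S_2 = Σ v_i α_i^2 r_i = 8·10·4 + 1·3·12 + 9·4·10 + 10·10·0 + 11·12·8 = 1772 ≡ 4.
  S = (1, 11, 4) ≠ 0, so r is not a codeword (an error is present).
Step 3: locate the error. For a single error e at position i, S_ℓ = v_i·e·α_i^ℓ, so α_err = S_1/S_0.
  S_0^{−1} = 1^{−1} = 1 (mod 13), so α_err = 11·1 = 11 ≡ 11 = α_3. Error position i = 3.
  Consistency check: S_2/S_1 = 4·6 = 24 ≡ 11 = α_err ✓ (single-error assumption holds).
Step 4: error magnitude e = S_0/v_3 = S_0·∏_{j≠3}(α_3 − α_j) = 1·3 = 3 ≡ 3 (mod 13).
Step 5: correct position 3: c_3 = r_3 − e = 10 − 3 ≡ 7 (mod 13). Hence c = [4, 12, 7, 0, 8].
  Check: interpolating c through the α_i gives m(x) = 2 + 4·x (degree < 2) with m(α_i) = c_i for every i, so c is indeed a codeword.


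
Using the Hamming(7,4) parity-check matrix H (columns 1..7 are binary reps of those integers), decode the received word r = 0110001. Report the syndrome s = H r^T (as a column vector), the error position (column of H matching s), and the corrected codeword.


s = (1, 1, 0)^T, error position = 6, corrected codeword c = 0110011

Compute s = H r^T mod 2 one row at a time:
  s_1 = 0 + 0 + 0 + 1 = 1 ≡ 1 (mod 2).
  s_2 = 1 + 1 + 0 + 1 = 3 ≡ 1 (mod 2).
  s_3 = 0 + 1 + 0 + 1 = 2 ≡ 0 (mod 2).
s = (1, 1, 0)^T — this equals column 6 of H (binary 110), so error is at position 6.
Correct: flip bit 6 of r = 0110001 to get c = 0110011.


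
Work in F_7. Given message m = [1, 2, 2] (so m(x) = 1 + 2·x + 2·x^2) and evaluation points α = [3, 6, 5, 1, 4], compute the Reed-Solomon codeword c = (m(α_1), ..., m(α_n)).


c = [4, 1, 5, 5, 6]

Message polynomial: m(x) = 1 + 2·x + 2·x^2 (mod 7).
For each evaluation point α_i, compute m(α_i) mod 7:
  α_1 = 3: Horner steps 2 → 1 → 4, so m(3) = 4.
  α_2 = 6: Horner steps 2 → 0 → 1, so m(6) = 1.
  α_3 = 5: Horner steps 2 → 5 → 5, so m(5) = 5.
  α_4 = 1: Horner steps 2 → 4 → 5, so m(1) = 5.
  α_5 = 4: Horner steps 2 → 3 → 6, so m(4) = 6.
Codeword c = [4, 1, 5, 5, 6] ∈ F_7^5.


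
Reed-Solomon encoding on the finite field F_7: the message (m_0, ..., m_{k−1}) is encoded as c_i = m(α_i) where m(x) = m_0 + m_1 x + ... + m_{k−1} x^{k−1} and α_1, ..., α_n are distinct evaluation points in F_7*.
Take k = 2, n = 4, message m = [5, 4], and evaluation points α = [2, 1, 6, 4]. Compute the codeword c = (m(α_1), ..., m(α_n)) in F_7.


c = [6, 2, 1, 0]

Message polynomial: m(x) = 5 + 4·x (mod 7).
For each evaluation point α_i, compute m(α_i) mod 7:
  α_1 = 2: Horner steps 4 → 6, so m(2) = 6.
  α_2 = 1: Horner steps 4 → 2, so m(1) = 2.
  α_3 = 6: Horner steps 4 → 1, so m(6) = 1.
  α_4 = 4: Horner steps 4 → 0, so m(4) = 0.
Codeword c = [6, 2, 1, 0] ∈ F_7^4.


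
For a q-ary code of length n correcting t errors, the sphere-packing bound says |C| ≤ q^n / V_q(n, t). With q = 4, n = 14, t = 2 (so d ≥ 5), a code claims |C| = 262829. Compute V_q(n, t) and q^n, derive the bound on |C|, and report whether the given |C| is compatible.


V_q(n, t) = 862, q^n = 268435456, Hamming bound = 311410, |C| = 262829 ≤ bound (satisfied).

Step 1: Compute V_q(n, t) = Σ_{j=0}^2 C(n, j) (q−1)^j.
  j = 0: C(14,0)·(3)^0 = 1·1 = 1.
  j = 1: C(14,1)·(3)^1 = 14·3 = 42.
  j = 2: C(14,2)·(3)^2 = 91·9 = 819.
  V_q(n, t) = 1 + 42 + 819 = 862.
Step 2: q^n = 4^14 = 268435456.
Step 3: Hamming bound ⌊q^n / V_q(n,t)⌋ = ⌊268435456/862⌋ = 311410.
Step 4: Compare |C| = 262829 to 311410: satisfied.
The claimed |C| lies below the Hamming bound.


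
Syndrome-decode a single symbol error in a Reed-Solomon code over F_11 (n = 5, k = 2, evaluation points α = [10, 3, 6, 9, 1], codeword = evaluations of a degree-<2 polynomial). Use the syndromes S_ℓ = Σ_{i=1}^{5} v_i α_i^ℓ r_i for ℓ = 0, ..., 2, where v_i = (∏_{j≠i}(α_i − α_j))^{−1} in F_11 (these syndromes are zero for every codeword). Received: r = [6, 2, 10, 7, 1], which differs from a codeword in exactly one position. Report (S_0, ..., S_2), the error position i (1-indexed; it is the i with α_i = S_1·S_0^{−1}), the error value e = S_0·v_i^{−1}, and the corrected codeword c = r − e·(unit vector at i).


S = (6, 6, 6), error at position 5, error magnitude e = 8, c = [6, 2, 10, 7, 4].

Step 1: column multipliers v_i = (∏_{j≠i}(α_i − α_j))^{−1} mod 11.
  i = 1 (α = 10): (10−3)(10−6)(10−9)(10−1) = 7·4·1·9 = 252 ≡ 10, so v_1 = 10^{−1} = 10 (mod 11).
  i = 2 (α = 3): (3−10)(3−6)(3−9)(3−1) = (−7)·(−3)·(−6)·2 = −252 ≡ 1, so v_2 = 1^{−1} = 1 (mod 11).
  i = 3 (α = 6): (6−10)(6−3)(6−9)(6−1) = (−4)·3·(−3)·5 = 180 ≡ 4, so v_3 = 4^{−1} = 3 (mod 11).
  i = 4 (α = 9): (9−10)(9−3)(9−6)(9−1) = (−1)·6·3·8 = −144 ≡ 10, so v_4 = 10^{−1} = 10 (mod 11).
  i = 5 (α = 1): (1−10)(1−3)(1−6)(1−9) = (−9)·(−2)·(−5)·(−8) = 720 ≡ 5, so v_5 = 5^{−1} = 9 (mod 11).
  v = [10, 1, 3, 10, 9].
Step 2: syndromes of r = [6, 2, 10, 7, 1] (all sums mod 11).
  S_0 = Σ v_i r_i = 10·6 + 1·2 + 3·10 + 10·7 + 9·1 = 171 ≡ 6.
  S_1 = Σ v_i α_i r_i = 10·10·6 + 1·3·2 + 3·6·10 + 10·9·7 + 9·1·1 = 1425 ≡ 6.
  α_i^2 mod 11 = [1, 9, 3, 4, 1].
  S_2 = Σ v_i α_i^2 r_i = 10·1·6 + 1·9·2 + 3·3·10 + 10·4·7 + 9·1·1 = 457 ≡ 6.
  S = (6, 6, 6) ≠ 0, so r is not a codeword (an error is present).
Step 3: locate the error. For a single error e at position i, S_ℓ = v_i·e·α_i^ℓ, so α_err = S_1/S_0.
  S_0^{−1} = 6^{−1} = 2 (mod 11), so α_err = 6·2 = 12 ≡ 1 = α_5. Error position i = 5.
  Consistency check: S_2/S_1 = 6·2 = 12 ≡ 1 = α_err ✓ (single-error assumption holds).
Step 4: error magnitude e = S_0/v_5 = S_0·∏_{j≠5}(α_5 − α_j) = 6·5 = 30 ≡ 8 (mod 11).
Step 5: correct position 5: c_5 = r_5 − e = 1 − 8 ≡ 4 (mod 11). Hence c = [6, 2, 10, 7, 4].
  Check: interpolating c through the α_i gives m(x) = 5 + 10·x (degree < 2) with m(α_i) = c_i for every i, so c is indeed a codeword.


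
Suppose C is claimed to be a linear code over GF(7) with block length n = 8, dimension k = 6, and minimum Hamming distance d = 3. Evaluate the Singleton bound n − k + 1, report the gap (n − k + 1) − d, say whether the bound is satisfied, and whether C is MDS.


Singleton RHS = n − k + 1 = 3, slack = 0, bound satisfied, MDS.

Singleton bound: d ≤ n − k + 1.
Here n = 8, k = 6, so n − k + 1 = 3.
Given d = 3, check d ≤ 3: YES.
Slack = (n − k + 1) − d = 0.
The code is MDS (slack = 0).
Description: the claimed parameters are [8, 6, 3]_7; such a code would be MDS (meets Singleton bound).


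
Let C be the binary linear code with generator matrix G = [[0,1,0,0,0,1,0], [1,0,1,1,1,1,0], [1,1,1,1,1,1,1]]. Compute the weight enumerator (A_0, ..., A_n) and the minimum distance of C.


Weight distribution: A_0 = 1, A_2 = 3, A_5 = 3, A_7 = 1. Minimum distance d = 2.

Enumerate all 2^3 = 8 messages m ∈ F_2^3.
For each, compute codeword c = mG in F_2^7, then tally its weight.
  m = 000 → c = 0000000, weight = 0.
  m = 100 → c = 0100010, weight = 2.
  m = 010 → c = 1011110, weight = 5.
  m = 110 → c = 1111100, weight = 5.
  m = 001 → c = 1111111, weight = 7.
  m = 101 → c = 1011101, weight = 5.
  m = 011 → c = 0100001, weight = 2.
  m = 111 → c = 0000011, weight = 2.
Tally weights:
  weight 0: 1 codewords.
  weight 2: 3 codewords.
  weight 5: 3 codewords.
  weight 7: 1 codewords.
Minimum distance d = smallest w > 0 with A_w > 0 = 2.
Sanity: Σ A_w = 8 = 2^3 = 8 ✓.


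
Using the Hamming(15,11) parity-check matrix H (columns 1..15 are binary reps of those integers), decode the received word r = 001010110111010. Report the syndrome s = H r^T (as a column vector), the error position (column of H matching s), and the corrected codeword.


s = (1, 0, 1, 0)^T, error position = 10, corrected codeword c = 001010110011010

Compute s = H r^T mod 2 one row at a time:
  s_1 = 1 + 0 + 1 + 1 + 1 + 0 + 1 + 0 = 5 ≡ 1 (mod 2).
  s_2 = 0 + 1 + 0 + 1 + 1 + 0 + 1 + 0 = 4 ≡ 0 (mod 2).
  s_3 = 0 + 1 + 0 + 1 + 1 + 1 + 1 + 0 = 5 ≡ 1 (mod 2).
  s_4 = 0 + 1 + 1 + 1 + 0 + 1 + 0 + 0 = 4 ≡ 0 (mod 2).
s = (1, 0, 1, 0)^T — this equals column 10 of H (binary 1010), so error is at position 10.
Correct: flip bit 10 of r = 001010110111010 to get c = 001010110011010.


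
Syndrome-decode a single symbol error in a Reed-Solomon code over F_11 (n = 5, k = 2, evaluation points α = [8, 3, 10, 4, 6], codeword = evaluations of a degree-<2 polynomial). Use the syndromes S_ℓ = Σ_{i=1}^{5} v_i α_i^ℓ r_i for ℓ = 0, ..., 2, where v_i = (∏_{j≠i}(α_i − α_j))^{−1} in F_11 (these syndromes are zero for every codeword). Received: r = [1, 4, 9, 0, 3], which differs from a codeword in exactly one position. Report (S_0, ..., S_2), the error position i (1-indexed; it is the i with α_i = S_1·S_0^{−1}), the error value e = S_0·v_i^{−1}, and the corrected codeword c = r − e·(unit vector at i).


S = (9, 6, 4), error at position 1, error magnitude e = 6, c = [6, 4, 9, 0, 3].

Step 1: column multipliers v_i = (∏_{j≠i}(α_i − α_j))^{−1} mod 11.
  i = 1 (α = 8): (8−3)(8−10)(8−4)(8−6) = 5·(−2)·4·2 = −80 ≡ 8, so v_1 = 8^{−1} = 7 (mod 11).
  i = 2 (α = 3): (3−8)(3−10)(3−4)(3−6) = (−5)·(−7)·(−1)·(−3) = 105 ≡ 6, so v_2 = 6^{−1} = 2 (mod 11).
  i = 3 (α = 10): (10−8)(10−3)(10−4)(10−6) = 2·7·6·4 = 336 ≡ 6, so v_3 = 6^{−1} = 2 (mod 11).
  i = 4 (α = 4): (4−8)(4−3)(4−10)(4−6) = (−4)·1·(−6)·(−2) = −48 ≡ 7, so v_4 = 7^{−1} = 8 (mod 11).
  i = 5 (α = 6): (6−8)(6−3)(6−10)(6−4) = (−2)·3·(−4)·2 = 48 ≡ 4, so v_5 = 4^{−1} = 3 (mod 11).
  v = [7, 2, 2, 8, 3].
Step 2: syndromes of r = [1, 4, 9, 0, 3] (all sums mod 11).
  S_0 = Σ v_i r_i = 7·1 + 2·4 + 2·9 + 8·0 + 3·3 = 42 ≡ 9.
  S_1 = Σ v_i α_i r_i = 7·8·1 + 2·3·4 + 2·10·9 + 8·4·0 + 3·6·3 = 314 ≡ 6.
  α_i^2 mod 11 = [9, 9, 1, 5, 3].
  S_2 = Σ v_i α_i^2 r_i = 7·9·1 + 2·9·4 + 2·1·9 + 8·5·0 + 3·3·3 = 180 ≡ 4.
  S = (9, 6, 4) ≠ 0, so r is not a codeword (an error is present).
Step 3: locate the error. For a single error e at position i, S_ℓ = v_i·e·α_i^ℓ, so α_err = S_1/S_0.
  S_0^{−1} = 9^{−1} = 5 (mod 11), so α_err = 6·5 = 30 ≡ 8 = α_1. Error position i = 1.
  Consistency check: S_2/S_1 = 4·2 = 8 ≡ 8 = α_err ✓ (single-error assumption holds).
Step 4: error magnitude e = S_0/v_1 = S_0·∏_{j≠1}(α_1 − α_j) = 9·8 = 72 ≡ 6 (mod 11).
Step 5: correct position 1: c_1 = r_1 − e = 1 − 6 ≡ 6 (mod 11). Hence c = [6, 4, 9, 0, 3].
  Check: interpolating c through the α_i gives m(x) = 5 + 7·x (degree < 2) with m(α_i) = c_i for every i, so c is indeed a codeword.


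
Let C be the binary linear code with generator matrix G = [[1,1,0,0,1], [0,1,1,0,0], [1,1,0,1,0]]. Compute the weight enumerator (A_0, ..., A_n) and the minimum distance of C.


Weight distribution: A_0 = 1, A_2 = 2, A_3 = 4, A_4 = 1. Minimum distance d = 2.

Enumerate all 2^3 = 8 messages m ∈ F_2^3.
For each, compute codeword c = mG in F_2^5, then tally its weight.
  m = 000 → c = 00000, weight = 0.
  m = 100 → c = 11001, weight = 3.
  m = 010 → c = 01100, weight = 2.
  m = 110 → c = 10101, weight = 3.
  m = 001 → c = 11010, weight = 3.
  m = 101 → c = 00011, weight = 2.
  m = 011 → c = 10110, weight = 3.
  m = 111 → c = 01111, weight = 4.
Tally weights:
  weight 0: 1 codewords.
  weight 2: 2 codewords.
  weight 3: 4 codewords.
  weight 4: 1 codewords.
Minimum distance d = smallest w > 0 with A_w > 0 = 2.
Sanity: Σ A_w = 8 = 2^3 = 8 ✓.


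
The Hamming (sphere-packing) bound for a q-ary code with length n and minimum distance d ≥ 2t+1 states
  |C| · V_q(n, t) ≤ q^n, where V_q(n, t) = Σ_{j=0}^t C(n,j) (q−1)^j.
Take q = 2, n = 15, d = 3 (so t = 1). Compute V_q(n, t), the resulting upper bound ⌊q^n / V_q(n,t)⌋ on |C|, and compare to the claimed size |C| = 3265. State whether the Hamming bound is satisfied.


V_q(n, t) = 16, q^n = 32768, Hamming bound = 2048, |C| = 3265 > bound (violated).

Step 1: Compute V_q(n, t) = Σ_{j=0}^1 C(n, j) (q−1)^j.
  j = 0: C(15,0)·(1)^0 = 1·1 = 1.
  j = 1: C(15,1)·(1)^1 = 15·1 = 15.
  V_q(n, t) = 1 + 15 = 16.
Step 2: q^n = 2^15 = 32768.
Step 3: Hamming bound ⌊q^n / V_q(n,t)⌋ = ⌊32768/16⌋ = 2048.
Step 4: Compare |C| = 3265 to 2048: violated.
The claimed |C| lies above the Hamming bound, so no 2-ary code of length 15 with d ≥ 3 can have 3265 codewords.


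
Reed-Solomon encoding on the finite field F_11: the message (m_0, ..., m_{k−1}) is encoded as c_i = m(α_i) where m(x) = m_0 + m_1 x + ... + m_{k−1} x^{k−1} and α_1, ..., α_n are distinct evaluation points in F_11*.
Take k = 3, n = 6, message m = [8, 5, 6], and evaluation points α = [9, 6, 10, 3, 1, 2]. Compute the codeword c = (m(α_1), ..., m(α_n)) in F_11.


c = [0, 1, 9, 0, 8, 9]

Message polynomial: m(x) = 8 + 5·x + 6·x^2 (mod 11).
For each evaluation point α_i, compute m(α_i) mod 11:
  α_1 = 9: Horner steps 6 → 4 → 0, so m(9) = 0.
  α_2 = 6: Horner steps 6 → 8 → 1, so m(6) = 1.
  α_3 = 10: Horner steps 6 → 10 → 9, so m(10) = 9.
  α_4 = 3: Horner steps 6 → 1 → 0, so m(3) = 0.
  α_5 = 1: Horner steps 6 → 0 → 8, so m(1) = 8.
  α_6 = 2: Horner steps 6 → 6 → 9, so m(2) = 9.
Codeword c = [0, 1, 9, 0, 8, 9] ∈ F_11^6.
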